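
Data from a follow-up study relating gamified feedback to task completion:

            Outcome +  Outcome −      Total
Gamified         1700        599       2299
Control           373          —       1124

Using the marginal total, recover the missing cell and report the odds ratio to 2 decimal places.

5.71

The missing cell is in the unexposed row: 1124 − 373 = 751.
So a = 1700, b = 599, c = 373, d = 751.
OR = (a·d)/(b·c) = (1700 × 751) / (599 × 373) = 1276700 / 223427 = 5.71417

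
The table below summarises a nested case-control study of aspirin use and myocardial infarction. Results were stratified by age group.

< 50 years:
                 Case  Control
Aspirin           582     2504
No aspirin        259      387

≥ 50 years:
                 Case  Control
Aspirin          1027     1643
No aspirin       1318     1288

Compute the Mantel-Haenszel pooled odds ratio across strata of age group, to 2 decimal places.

0.53

OR_MH = Σ(aᵢdᵢ/nᵢ) / Σ(bᵢcᵢ/nᵢ), where nᵢ is the stratum total.
Stratum 1 (< 50 years): n = 3732; a·d/n = 582·387/3732 = 60.3521; b·c/n = 2504·259/3732 = 173.7771
Stratum 2 (≥ 50 years): n = 5276; a·d/n = 1027·1288/5276 = 250.7157; b·c/n = 1643·1318/5276 = 410.4386
OR_MH = (60.3521 + 250.7157) / (173.7771 + 410.4386) = 311.0678 / 584.2157 = 0.53245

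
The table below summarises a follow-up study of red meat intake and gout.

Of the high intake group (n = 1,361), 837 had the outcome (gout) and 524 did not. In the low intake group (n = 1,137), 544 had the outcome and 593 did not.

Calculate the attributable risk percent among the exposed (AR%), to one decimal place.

From the description: a = 837, b = 524, c = 544, d = 593.
Risk in exposed = 837/1361 = 0.61499; risk in unexposed = 544/1137 = 0.47845.
RR = 0.61499/0.47845 = 1.28537
AR% = (RR − 1)/RR × 100 = (1.28537 − 1)/1.28537 × 100 = 22.2015%

22.2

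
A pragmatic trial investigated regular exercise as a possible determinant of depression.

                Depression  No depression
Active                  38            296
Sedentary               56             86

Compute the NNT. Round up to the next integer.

4

Risk in treated group = 38/334 = 0.11377; risk in control = 56/142 = 0.39437.
Absolute risk reduction = 0.39437 − 0.11377 = 0.28059
NNT = 1 / ARR = 1 / 0.28059 = 3.564 → round up → 4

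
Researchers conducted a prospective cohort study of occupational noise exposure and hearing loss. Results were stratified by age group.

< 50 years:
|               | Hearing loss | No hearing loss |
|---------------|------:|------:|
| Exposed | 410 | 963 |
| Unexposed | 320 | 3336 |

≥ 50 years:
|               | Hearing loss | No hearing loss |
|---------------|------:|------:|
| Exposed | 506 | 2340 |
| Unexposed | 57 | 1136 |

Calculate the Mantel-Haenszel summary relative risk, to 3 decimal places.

3.509

RR_MH = Σ(aᵢ·n₀ᵢ/nᵢ) / Σ(cᵢ·n₁ᵢ/nᵢ), with n₁ᵢ = aᵢ+bᵢ (exposed), n₀ᵢ = cᵢ+dᵢ (unexposed), nᵢ = n₁ᵢ+n₀ᵢ.
Stratum 1 (< 50 years): n₁ = 1373, n₀ = 3656, n = 5029; a·n₀/n = 410·3656/5029 = 298.0632; c·n₁/n = 320·1373/5029 = 87.3653
Stratum 2 (≥ 50 years): n₁ = 2846, n₀ = 1193, n = 4039; a·n₀/n = 506·1193/4039 = 149.4573; c·n₁/n = 57·2846/4039 = 40.1639
RR_MH = (298.0632 + 149.4573) / (87.3653 + 40.1639) = 447.5205 / 127.5292 = 3.50916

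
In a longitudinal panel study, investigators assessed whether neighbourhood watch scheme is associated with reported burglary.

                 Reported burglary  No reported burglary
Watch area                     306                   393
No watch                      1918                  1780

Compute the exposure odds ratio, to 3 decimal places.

Cells: a = 306, b = 393, c = 1918, d = 1780.
OR = (a·d)/(b·c) = (306 × 1780) / (393 × 1918) = 544680 / 753774 = 0.72260
Exposure is associated with lower odds of reported burglary (OR = 0.72 < 1).

0.723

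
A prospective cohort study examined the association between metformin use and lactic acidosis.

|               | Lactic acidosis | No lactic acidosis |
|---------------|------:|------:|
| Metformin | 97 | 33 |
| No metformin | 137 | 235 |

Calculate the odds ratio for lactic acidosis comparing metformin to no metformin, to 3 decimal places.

Cells: a = 97, b = 33, c = 137, d = 235.
OR = (a·d)/(b·c) = (97 × 235) / (33 × 137) = 22795 / 4521 = 5.04203
The odds of lactic acidosis are about 5.04 times as high in the metformin group.

5.042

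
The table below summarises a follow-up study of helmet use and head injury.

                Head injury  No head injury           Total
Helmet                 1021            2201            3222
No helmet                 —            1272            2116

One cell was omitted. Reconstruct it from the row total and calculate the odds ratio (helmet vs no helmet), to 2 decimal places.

The missing cell is in the unexposed row: 2116 − 1272 = 844.
So a = 1021, b = 2201, c = 844, d = 1272.
OR = (a·d)/(b·c) = (1021 × 1272) / (2201 × 844) = 1298712 / 1857644 = 0.69912

0.70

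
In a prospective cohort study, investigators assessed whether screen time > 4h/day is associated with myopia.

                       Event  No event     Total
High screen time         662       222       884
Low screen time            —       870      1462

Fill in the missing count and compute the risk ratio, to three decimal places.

The missing cell is in the unexposed row: 1462 − 870 = 592.
So a = 662, b = 222, c = 592, d = 870.
RR = [a/(a+b)] / [c/(c+d)] = (662/884) / (592/1462) = 0.74887/0.40492 = 1.84940

1.849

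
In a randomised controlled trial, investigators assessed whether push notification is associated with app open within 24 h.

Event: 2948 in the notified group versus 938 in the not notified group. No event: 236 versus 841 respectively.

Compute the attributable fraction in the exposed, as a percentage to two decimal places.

43.05

From the description: a = 2948, b = 236, c = 938, d = 841.
Risk in exposed = 2948/3184 = 0.92588; risk in unexposed = 938/1779 = 0.52726.
RR = 0.92588/0.52726 = 1.75601
AR% = (RR − 1)/RR × 100 = (1.75601 − 1)/1.75601 × 100 = 43.0528%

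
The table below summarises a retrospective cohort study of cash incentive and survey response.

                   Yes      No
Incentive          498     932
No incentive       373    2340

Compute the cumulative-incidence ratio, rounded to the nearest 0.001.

Cells: a = 498, b = 932, c = 373, d = 2340.
Risk in exposed = 498/1430 = 0.34825; risk in unexposed = 373/2713 = 0.13749.
RR = 0.34825 / 0.13749 = 2.53299
The risk among the exposed is 2.53 times that among the unexposed.

2.533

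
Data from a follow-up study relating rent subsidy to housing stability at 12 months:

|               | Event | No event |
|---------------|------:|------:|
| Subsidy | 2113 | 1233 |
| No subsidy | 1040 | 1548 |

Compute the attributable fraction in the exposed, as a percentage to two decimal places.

36.37

Cells: a = 2113, b = 1233, c = 1040, d = 1548.
Risk in exposed = 2113/3346 = 0.63150; risk in unexposed = 1040/2588 = 0.40185.
RR = 0.63150/0.40185 = 1.57146
AR% = (RR − 1)/RR × 100 = (1.57146 − 1)/1.57146 × 100 = 36.3651%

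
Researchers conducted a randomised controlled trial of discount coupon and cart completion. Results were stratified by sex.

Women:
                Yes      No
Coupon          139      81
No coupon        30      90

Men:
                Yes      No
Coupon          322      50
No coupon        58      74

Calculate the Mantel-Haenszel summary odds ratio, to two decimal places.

6.52

OR_MH = Σ(aᵢdᵢ/nᵢ) / Σ(bᵢcᵢ/nᵢ), where nᵢ is the stratum total.
Stratum 1 (Women): n = 340; a·d/n = 139·90/340 = 36.7941; b·c/n = 81·30/340 = 7.1471
Stratum 2 (Men): n = 504; a·d/n = 322·74/504 = 47.2778; b·c/n = 50·58/504 = 5.7540
OR_MH = (36.7941 + 47.2778) / (7.1471 + 5.7540) = 84.0719 / 12.9010 = 6.51668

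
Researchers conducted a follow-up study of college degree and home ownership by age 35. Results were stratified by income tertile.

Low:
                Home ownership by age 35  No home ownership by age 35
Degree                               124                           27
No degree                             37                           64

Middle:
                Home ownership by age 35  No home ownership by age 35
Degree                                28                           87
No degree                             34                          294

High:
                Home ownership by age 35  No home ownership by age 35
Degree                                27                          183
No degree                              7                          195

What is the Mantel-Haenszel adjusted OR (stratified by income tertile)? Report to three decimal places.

4.571

OR_MH = Σ(aᵢdᵢ/nᵢ) / Σ(bᵢcᵢ/nᵢ), where nᵢ is the stratum total.
Stratum 1 (Low): n = 252; a·d/n = 124·64/252 = 31.4921; b·c/n = 27·37/252 = 3.9643
Stratum 2 (Middle): n = 443; a·d/n = 28·294/443 = 18.5824; b·c/n = 87·34/443 = 6.6772
Stratum 3 (High): n = 412; a·d/n = 27·195/412 = 12.7791; b·c/n = 183·7/412 = 3.1092
OR_MH = (31.4921 + 18.5824 + 12.7791) / (3.9643 + 6.6772 + 3.1092) = 62.8536 / 13.7507 = 4.57093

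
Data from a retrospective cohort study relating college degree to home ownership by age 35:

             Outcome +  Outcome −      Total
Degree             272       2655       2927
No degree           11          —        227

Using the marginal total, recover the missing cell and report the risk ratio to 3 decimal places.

The missing cell is in the unexposed row: 227 − 11 = 216.
So a = 272, b = 2655, c = 11, d = 216.
RR = [a/(a+b)] / [c/(c+d)] = (272/2927) / (11/227) = 0.09293/0.04846 = 1.91769

1.918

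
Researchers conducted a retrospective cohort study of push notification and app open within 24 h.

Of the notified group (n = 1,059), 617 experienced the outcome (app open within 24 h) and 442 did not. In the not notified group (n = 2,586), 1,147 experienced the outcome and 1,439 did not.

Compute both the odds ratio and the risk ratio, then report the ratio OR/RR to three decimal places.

1.333

From the description: a = 617, b = 442, c = 1147, d = 1439.
OR = (617·1439)/(442·1147) = 887863/506974 = 1.75130
Risk in exposed = 617/1059 = 0.58263; risk in unexposed = 1147/2586 = 0.44354; RR = 1.31357
OR/RR = 1.75130 / 1.31357 = 1.33323
The outcome is not rare, so the OR lies further from 1 than the RR.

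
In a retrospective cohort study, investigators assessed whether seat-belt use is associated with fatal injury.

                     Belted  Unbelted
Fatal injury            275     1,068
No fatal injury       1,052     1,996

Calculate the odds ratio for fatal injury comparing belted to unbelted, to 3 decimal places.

0.489

Reading the table with exposure as columns: a = 275 (Belted, case), b = 1052 (Belted, non-case), c = 1068 (Unbelted, case), d = 1996.
OR = (a·d)/(b·c) = (275 × 1996) / (1052 × 1068) = 548900 / 1123536 = 0.48855
Exposure is associated with lower odds of fatal injury (OR = 0.49 < 1).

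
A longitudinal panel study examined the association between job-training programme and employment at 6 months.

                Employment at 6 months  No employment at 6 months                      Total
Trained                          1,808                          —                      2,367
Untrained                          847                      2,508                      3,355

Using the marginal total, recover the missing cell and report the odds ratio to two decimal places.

9.58

The missing cell is in the exposed row: 2367 − 1808 = 559.
So a = 1808, b = 559, c = 847, d = 2508.
OR = (a·d)/(b·c) = (1808 × 2508) / (559 × 847) = 4534464 / 473473 = 9.57703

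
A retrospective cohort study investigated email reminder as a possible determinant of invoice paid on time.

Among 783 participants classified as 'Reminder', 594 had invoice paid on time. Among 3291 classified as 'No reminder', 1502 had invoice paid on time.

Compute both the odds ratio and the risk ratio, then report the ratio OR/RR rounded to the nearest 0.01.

2.25

From the description: a = 594, b = 189, c = 1502, d = 1789.
OR = (594·1789)/(189·1502) = 1062666/283878 = 3.74339
Risk in exposed = 594/783 = 0.75862; risk in unexposed = 1502/3291 = 0.45640; RR = 1.66220
OR/RR = 3.74339 / 1.66220 = 2.25207
The outcome is not rare, so the OR lies further from 1 than the RR.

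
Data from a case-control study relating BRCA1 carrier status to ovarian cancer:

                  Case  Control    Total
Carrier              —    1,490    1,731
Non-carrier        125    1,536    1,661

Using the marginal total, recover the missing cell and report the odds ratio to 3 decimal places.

1.988

The missing cell is in the exposed row: 1731 − 1490 = 241.
So a = 241, b = 1490, c = 125, d = 1536.
OR = (a·d)/(b·c) = (241 × 1536) / (1490 × 125) = 370176 / 186250 = 1.98752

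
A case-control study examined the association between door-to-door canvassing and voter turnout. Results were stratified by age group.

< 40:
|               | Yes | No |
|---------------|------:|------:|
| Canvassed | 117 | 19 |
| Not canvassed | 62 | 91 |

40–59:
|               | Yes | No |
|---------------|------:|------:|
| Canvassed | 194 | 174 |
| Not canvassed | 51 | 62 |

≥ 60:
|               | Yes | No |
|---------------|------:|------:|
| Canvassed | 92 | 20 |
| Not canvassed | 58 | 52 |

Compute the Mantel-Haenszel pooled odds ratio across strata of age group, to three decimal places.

OR_MH = Σ(aᵢdᵢ/nᵢ) / Σ(bᵢcᵢ/nᵢ), where nᵢ is the stratum total.
Stratum 1 (< 40): n = 289; a·d/n = 117·91/289 = 36.8408; b·c/n = 19·62/289 = 4.0761
Stratum 2 (40–59): n = 481; a·d/n = 194·62/481 = 25.0062; b·c/n = 174·51/481 = 18.4491
Stratum 3 (≥ 60): n = 222; a·d/n = 92·52/222 = 21.5495; b·c/n = 20·58/222 = 5.2252
OR_MH = (36.8408 + 25.0062 + 21.5495) / (4.0761 + 18.4491 + 5.2252) = 83.3966 / 27.7504 = 3.00524

3.005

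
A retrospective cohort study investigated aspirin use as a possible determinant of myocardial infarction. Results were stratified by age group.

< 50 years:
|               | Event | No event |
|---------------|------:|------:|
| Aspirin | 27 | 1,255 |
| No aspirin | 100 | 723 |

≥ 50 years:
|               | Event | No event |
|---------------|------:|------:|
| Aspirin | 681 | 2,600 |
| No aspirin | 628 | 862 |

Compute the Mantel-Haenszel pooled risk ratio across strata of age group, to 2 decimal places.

RR_MH = Σ(aᵢ·n₀ᵢ/nᵢ) / Σ(cᵢ·n₁ᵢ/nᵢ), with n₁ᵢ = aᵢ+bᵢ (exposed), n₀ᵢ = cᵢ+dᵢ (unexposed), nᵢ = n₁ᵢ+n₀ᵢ.
Stratum 1 (< 50 years): n₁ = 1282, n₀ = 823, n = 2105; a·n₀/n = 27·823/2105 = 10.5563; c·n₁/n = 100·1282/2105 = 60.9026
Stratum 2 (≥ 50 years): n₁ = 3281, n₀ = 1490, n = 4771; a·n₀/n = 681·1490/4771 = 212.6787; c·n₁/n = 628·3281/4771 = 431.8734
RR_MH = (10.5563 + 212.6787) / (60.9026 + 431.8734) = 223.2350 / 492.7760 = 0.45302

0.45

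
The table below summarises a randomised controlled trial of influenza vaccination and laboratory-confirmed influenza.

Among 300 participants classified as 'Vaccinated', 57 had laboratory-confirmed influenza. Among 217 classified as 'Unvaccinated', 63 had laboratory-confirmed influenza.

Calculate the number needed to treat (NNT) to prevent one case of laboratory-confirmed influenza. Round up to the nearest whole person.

10

Risk in treated group = 57/300 = 0.19000; risk in control = 63/217 = 0.29032.
Absolute risk reduction = 0.29032 − 0.19000 = 0.10032
NNT = 1 / ARR = 1 / 0.10032 = 9.968 → round up → 10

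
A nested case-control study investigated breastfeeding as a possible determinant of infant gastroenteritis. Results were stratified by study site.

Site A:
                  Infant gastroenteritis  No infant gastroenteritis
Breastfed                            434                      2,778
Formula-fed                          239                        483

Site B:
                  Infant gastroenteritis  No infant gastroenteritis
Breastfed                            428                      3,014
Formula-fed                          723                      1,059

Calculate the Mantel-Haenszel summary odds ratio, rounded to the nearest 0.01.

OR_MH = Σ(aᵢdᵢ/nᵢ) / Σ(bᵢcᵢ/nᵢ), where nᵢ is the stratum total.
Stratum 1 (Site A): n = 3934; a·d/n = 434·483/3934 = 53.2847; b·c/n = 2778·239/3934 = 168.7702
Stratum 2 (Site B): n = 5224; a·d/n = 428·1059/5224 = 86.7634; b·c/n = 3014·723/5224 = 417.1367
OR_MH = (53.2847 + 86.7634) / (168.7702 + 417.1367) = 140.0481 / 585.9069 = 0.23903

0.24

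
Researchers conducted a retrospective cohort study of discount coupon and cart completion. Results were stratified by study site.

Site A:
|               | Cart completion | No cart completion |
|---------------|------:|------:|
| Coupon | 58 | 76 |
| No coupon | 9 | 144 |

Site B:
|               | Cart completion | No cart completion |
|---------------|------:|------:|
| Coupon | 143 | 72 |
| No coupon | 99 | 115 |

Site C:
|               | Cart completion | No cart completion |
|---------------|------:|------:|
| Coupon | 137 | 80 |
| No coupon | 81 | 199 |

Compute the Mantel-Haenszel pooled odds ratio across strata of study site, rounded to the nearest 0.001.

3.817

OR_MH = Σ(aᵢdᵢ/nᵢ) / Σ(bᵢcᵢ/nᵢ), where nᵢ is the stratum total.
Stratum 1 (Site A): n = 287; a·d/n = 58·144/287 = 29.1010; b·c/n = 76·9/287 = 2.3833
Stratum 2 (Site B): n = 429; a·d/n = 143·115/429 = 38.3333; b·c/n = 72·99/429 = 16.6154
Stratum 3 (Site C): n = 497; a·d/n = 137·199/497 = 54.8551; b·c/n = 80·81/497 = 13.0382
OR_MH = (29.1010 + 38.3333 + 54.8551) / (2.3833 + 16.6154 + 13.0382) = 122.2895 / 32.0369 = 3.81715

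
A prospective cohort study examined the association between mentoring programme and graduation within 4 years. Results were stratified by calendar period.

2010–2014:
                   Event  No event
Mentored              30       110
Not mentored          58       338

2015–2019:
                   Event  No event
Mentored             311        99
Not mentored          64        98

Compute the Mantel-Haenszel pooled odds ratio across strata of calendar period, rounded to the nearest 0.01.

3.14

OR_MH = Σ(aᵢdᵢ/nᵢ) / Σ(bᵢcᵢ/nᵢ), where nᵢ is the stratum total.
Stratum 1 (2010–2014): n = 536; a·d/n = 30·338/536 = 18.9179; b·c/n = 110·58/536 = 11.9030
Stratum 2 (2015–2019): n = 572; a·d/n = 311·98/572 = 53.2832; b·c/n = 99·64/572 = 11.0769
OR_MH = (18.9179 + 53.2832) / (11.9030 + 11.0769) = 72.2011 / 22.9799 = 3.14192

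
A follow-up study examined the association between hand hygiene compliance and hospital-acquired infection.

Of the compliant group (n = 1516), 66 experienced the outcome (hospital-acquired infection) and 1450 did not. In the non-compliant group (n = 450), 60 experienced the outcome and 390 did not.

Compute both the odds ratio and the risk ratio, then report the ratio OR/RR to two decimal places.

From the description: a = 66, b = 1450, c = 60, d = 390.
OR = (66·390)/(1450·60) = 25740/87000 = 0.29586
Risk in exposed = 66/1516 = 0.04354; risk in unexposed = 60/450 = 0.13333; RR = 0.32652
OR/RR = 0.29586 / 0.32652 = 0.90611
The outcome is not rare, so the OR lies further from 1 than the RR.

0.91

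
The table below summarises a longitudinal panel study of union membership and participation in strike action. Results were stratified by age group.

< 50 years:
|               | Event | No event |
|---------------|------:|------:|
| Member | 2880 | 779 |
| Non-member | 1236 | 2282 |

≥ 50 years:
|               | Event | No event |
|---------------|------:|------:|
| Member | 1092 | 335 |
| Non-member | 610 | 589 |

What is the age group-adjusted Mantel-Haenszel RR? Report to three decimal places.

RR_MH = Σ(aᵢ·n₀ᵢ/nᵢ) / Σ(cᵢ·n₁ᵢ/nᵢ), with n₁ᵢ = aᵢ+bᵢ (exposed), n₀ᵢ = cᵢ+dᵢ (unexposed), nᵢ = n₁ᵢ+n₀ᵢ.
Stratum 1 (< 50 years): n₁ = 3659, n₀ = 3518, n = 7177; a·n₀/n = 2880·3518/7177 = 1411.7096; c·n₁/n = 1236·3659/7177 = 630.1413
Stratum 2 (≥ 50 years): n₁ = 1427, n₀ = 1199, n = 2626; a·n₀/n = 1092·1199/2626 = 498.5941; c·n₁/n = 610·1427/2626 = 331.4813
RR_MH = (1411.7096 + 498.5941) / (630.1413 + 331.4813) = 1910.3037 / 961.6226 = 1.98654

1.987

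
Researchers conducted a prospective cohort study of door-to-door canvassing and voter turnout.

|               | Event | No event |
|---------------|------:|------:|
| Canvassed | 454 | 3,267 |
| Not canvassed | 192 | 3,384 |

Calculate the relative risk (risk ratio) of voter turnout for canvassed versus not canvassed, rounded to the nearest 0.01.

Cells: a = 454, b = 3267, c = 192, d = 3384.
Risk in exposed = 454/3721 = 0.12201; risk in unexposed = 192/3576 = 0.05369.
RR = 0.12201 / 0.05369 = 2.27244
The risk among the exposed is 2.27 times that among the unexposed.

2.27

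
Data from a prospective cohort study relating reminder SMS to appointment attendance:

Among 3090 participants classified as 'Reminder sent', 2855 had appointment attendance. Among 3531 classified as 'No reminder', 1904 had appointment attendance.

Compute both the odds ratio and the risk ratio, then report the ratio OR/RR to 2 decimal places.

6.06

From the description: a = 2855, b = 235, c = 1904, d = 1627.
OR = (2855·1627)/(235·1904) = 4645085/447440 = 10.38147
Risk in exposed = 2855/3090 = 0.92395; risk in unexposed = 1904/3531 = 0.53922; RR = 1.71348
OR/RR = 10.38147 / 1.71348 = 6.05871
The outcome is not rare, so the OR lies further from 1 than the RR.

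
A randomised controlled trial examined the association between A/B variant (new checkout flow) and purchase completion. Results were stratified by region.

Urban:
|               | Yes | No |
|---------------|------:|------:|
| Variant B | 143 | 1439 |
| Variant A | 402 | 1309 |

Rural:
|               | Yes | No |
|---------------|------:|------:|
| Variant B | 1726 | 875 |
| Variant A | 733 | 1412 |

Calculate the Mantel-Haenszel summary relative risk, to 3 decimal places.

RR_MH = Σ(aᵢ·n₀ᵢ/nᵢ) / Σ(cᵢ·n₁ᵢ/nᵢ), with n₁ᵢ = aᵢ+bᵢ (exposed), n₀ᵢ = cᵢ+dᵢ (unexposed), nᵢ = n₁ᵢ+n₀ᵢ.
Stratum 1 (Urban): n₁ = 1582, n₀ = 1711, n = 3293; a·n₀/n = 143·1711/3293 = 74.3009; c·n₁/n = 402·1582/3293 = 193.1260
Stratum 2 (Rural): n₁ = 2601, n₀ = 2145, n = 4746; a·n₀/n = 1726·2145/4746 = 780.0822; c·n₁/n = 733·2601/4746 = 401.7137
RR_MH = (74.3009 + 780.0822) / (193.1260 + 401.7137) = 854.3831 / 594.8397 = 1.43633

1.436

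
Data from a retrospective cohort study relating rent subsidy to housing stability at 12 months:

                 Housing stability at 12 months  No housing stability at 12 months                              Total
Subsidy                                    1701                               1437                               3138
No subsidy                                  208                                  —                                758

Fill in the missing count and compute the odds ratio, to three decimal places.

3.130

The missing cell is in the unexposed row: 758 − 208 = 550.
So a = 1701, b = 1437, c = 208, d = 550.
OR = (a·d)/(b·c) = (1701 × 550) / (1437 × 208) = 935550 / 298896 = 3.13002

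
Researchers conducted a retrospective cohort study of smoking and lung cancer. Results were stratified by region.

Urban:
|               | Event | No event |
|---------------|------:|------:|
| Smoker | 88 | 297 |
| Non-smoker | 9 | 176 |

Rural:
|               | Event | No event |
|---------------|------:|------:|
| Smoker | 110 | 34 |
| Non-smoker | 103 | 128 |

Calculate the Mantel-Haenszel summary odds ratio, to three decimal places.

OR_MH = Σ(aᵢdᵢ/nᵢ) / Σ(bᵢcᵢ/nᵢ), where nᵢ is the stratum total.
Stratum 1 (Urban): n = 570; a·d/n = 88·176/570 = 27.1719; b·c/n = 297·9/570 = 4.6895
Stratum 2 (Rural): n = 375; a·d/n = 110·128/375 = 37.5467; b·c/n = 34·103/375 = 9.3387
OR_MH = (27.1719 + 37.5467) / (4.6895 + 9.3387) = 64.7186 / 14.0281 = 4.61348

4.613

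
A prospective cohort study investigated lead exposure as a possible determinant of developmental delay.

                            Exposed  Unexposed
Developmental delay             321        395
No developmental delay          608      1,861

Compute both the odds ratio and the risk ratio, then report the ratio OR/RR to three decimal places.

Reading the table with exposure as columns: a = 321 (Exposed, case), b = 608 (Exposed, non-case), c = 395 (Unexposed, case), d = 1861.
OR = (321·1861)/(608·395) = 597381/240160 = 2.48743
Risk in exposed = 321/929 = 0.34553; risk in unexposed = 395/2256 = 0.17509; RR = 1.97347
OR/RR = 2.48743 / 1.97347 = 1.26043
The outcome is not rare, so the OR lies further from 1 than the RR.

1.260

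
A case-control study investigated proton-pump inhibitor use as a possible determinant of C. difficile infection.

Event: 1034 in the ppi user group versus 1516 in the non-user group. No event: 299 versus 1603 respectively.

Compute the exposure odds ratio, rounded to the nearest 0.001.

3.657

From the description: a = 1034, b = 299, c = 1516, d = 1603.
OR = (a·d)/(b·c) = (1034 × 1603) / (299 × 1516) = 1657502 / 453284 = 3.65665
The odds of C. difficile infection are about 3.66 times as high in the ppi user group.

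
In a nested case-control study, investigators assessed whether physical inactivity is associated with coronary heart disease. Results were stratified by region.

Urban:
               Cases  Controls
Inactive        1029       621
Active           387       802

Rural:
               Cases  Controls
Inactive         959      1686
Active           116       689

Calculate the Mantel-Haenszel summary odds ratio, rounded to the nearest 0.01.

OR_MH = Σ(aᵢdᵢ/nᵢ) / Σ(bᵢcᵢ/nᵢ), where nᵢ is the stratum total.
Stratum 1 (Urban): n = 2839; a·d/n = 1029·802/2839 = 290.6862; b·c/n = 621·387/2839 = 84.6520
Stratum 2 (Rural): n = 3450; a·d/n = 959·689/3450 = 191.5220; b·c/n = 1686·116/3450 = 56.6887
OR_MH = (290.6862 + 191.5220) / (84.6520 + 56.6887) = 482.2082 / 141.3407 = 3.41167

3.41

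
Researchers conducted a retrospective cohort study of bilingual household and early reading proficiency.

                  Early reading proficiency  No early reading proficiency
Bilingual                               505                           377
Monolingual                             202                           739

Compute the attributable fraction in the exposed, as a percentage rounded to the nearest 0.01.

62.51

Cells: a = 505, b = 377, c = 202, d = 739.
Risk in exposed = 505/882 = 0.57256; risk in unexposed = 202/941 = 0.21467.
RR = 0.57256/0.21467 = 2.66723
AR% = (RR − 1)/RR × 100 = (2.66723 − 1)/2.66723 × 100 = 62.5080%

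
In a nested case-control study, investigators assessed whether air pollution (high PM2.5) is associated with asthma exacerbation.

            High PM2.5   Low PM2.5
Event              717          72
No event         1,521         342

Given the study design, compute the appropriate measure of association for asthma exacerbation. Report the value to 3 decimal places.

2.239

Reading the table with exposure as columns: a = 717 (High PM2.5, case), b = 1521 (High PM2.5, non-case), c = 72 (Low PM2.5, case), d = 342.
This is a nested case-control study: participants were sampled on outcome status, so risks in the source population cannot be estimated directly — relative risk is not valid here. The odds ratio is the appropriate measure.
OR = (a·d)/(b·c) = (717 × 342) / (1521 × 72) = 245214 / 109512 = 2.23915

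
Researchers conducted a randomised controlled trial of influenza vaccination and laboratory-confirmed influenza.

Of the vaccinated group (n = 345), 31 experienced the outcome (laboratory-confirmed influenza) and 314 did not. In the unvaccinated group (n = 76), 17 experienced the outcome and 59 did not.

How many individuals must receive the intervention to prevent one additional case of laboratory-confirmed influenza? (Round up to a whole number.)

Risk in treated group = 31/345 = 0.08986; risk in control = 17/76 = 0.22368.
Absolute risk reduction = 0.22368 − 0.08986 = 0.13383
NNT = 1 / ARR = 1 / 0.13383 = 7.472 → round up → 8

8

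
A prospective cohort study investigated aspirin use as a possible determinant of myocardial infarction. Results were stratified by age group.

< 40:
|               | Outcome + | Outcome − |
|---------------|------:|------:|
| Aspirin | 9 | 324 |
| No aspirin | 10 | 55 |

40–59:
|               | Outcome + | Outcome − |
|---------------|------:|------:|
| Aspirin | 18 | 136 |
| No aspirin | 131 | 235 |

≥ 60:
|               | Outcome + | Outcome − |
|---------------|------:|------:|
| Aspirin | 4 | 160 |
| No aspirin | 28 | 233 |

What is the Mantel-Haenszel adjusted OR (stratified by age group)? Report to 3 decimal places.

OR_MH = Σ(aᵢdᵢ/nᵢ) / Σ(bᵢcᵢ/nᵢ), where nᵢ is the stratum total.
Stratum 1 (< 40): n = 398; a·d/n = 9·55/398 = 1.2437; b·c/n = 324·10/398 = 8.1407
Stratum 2 (40–59): n = 520; a·d/n = 18·235/520 = 8.1346; b·c/n = 136·131/520 = 34.2615
Stratum 3 (≥ 60): n = 425; a·d/n = 4·233/425 = 2.1929; b·c/n = 160·28/425 = 10.5412
OR_MH = (1.2437 + 8.1346 + 2.1929) / (8.1407 + 34.2615 + 10.5412) = 11.5713 / 52.9434 = 0.21856

0.219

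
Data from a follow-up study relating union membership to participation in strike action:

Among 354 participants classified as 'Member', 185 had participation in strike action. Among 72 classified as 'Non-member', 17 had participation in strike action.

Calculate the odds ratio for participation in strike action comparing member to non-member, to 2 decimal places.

3.54

From the description: a = 185, b = 169, c = 17, d = 55.
OR = (a·d)/(b·c) = (185 × 55) / (169 × 17) = 10175 / 2873 = 3.54159
The odds of participation in strike action are about 3.54 times as high in the member group.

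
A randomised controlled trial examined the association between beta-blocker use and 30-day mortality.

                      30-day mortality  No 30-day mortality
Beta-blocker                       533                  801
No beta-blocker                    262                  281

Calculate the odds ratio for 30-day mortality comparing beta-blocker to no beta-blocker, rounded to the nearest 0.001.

0.714

Cells: a = 533, b = 801, c = 262, d = 281.
OR = (a·d)/(b·c) = (533 × 281) / (801 × 262) = 149773 / 209862 = 0.71367
Exposure is associated with lower odds of 30-day mortality (OR = 0.71 < 1).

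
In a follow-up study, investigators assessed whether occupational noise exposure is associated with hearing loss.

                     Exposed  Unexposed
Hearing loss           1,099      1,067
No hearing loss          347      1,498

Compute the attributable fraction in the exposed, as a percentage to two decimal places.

Reading the table with exposure as columns: a = 1099 (Exposed, case), b = 347 (Exposed, non-case), c = 1067 (Unexposed, case), d = 1498.
Risk in exposed = 1099/1446 = 0.76003; risk in unexposed = 1067/2565 = 0.41598.
RR = 0.76003/0.41598 = 1.82706
AR% = (RR − 1)/RR × 100 = (1.82706 − 1)/1.82706 × 100 = 45.2672%

45.27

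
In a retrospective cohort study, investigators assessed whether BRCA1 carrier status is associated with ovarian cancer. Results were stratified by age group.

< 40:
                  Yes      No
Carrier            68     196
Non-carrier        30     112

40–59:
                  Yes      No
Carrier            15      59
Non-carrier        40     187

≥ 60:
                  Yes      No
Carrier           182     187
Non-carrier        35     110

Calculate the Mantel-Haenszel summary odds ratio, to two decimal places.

OR_MH = Σ(aᵢdᵢ/nᵢ) / Σ(bᵢcᵢ/nᵢ), where nᵢ is the stratum total.
Stratum 1 (< 40): n = 406; a·d/n = 68·112/406 = 18.7586; b·c/n = 196·30/406 = 14.4828
Stratum 2 (40–59): n = 301; a·d/n = 15·187/301 = 9.3189; b·c/n = 59·40/301 = 7.8405
Stratum 3 (≥ 60): n = 514; a·d/n = 182·110/514 = 38.9494; b·c/n = 187·35/514 = 12.7335
OR_MH = (18.7586 + 9.3189 + 38.9494) / (14.4828 + 7.8405 + 12.7335) = 67.0270 / 35.0568 = 1.91196

1.91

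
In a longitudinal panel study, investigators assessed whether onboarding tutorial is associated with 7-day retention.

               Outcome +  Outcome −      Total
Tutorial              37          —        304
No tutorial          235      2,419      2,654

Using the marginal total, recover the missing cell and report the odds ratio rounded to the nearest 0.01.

The missing cell is in the exposed row: 304 − 37 = 267.
So a = 37, b = 267, c = 235, d = 2419.
OR = (a·d)/(b·c) = (37 × 2419) / (267 × 235) = 89503 / 62745 = 1.42646

1.43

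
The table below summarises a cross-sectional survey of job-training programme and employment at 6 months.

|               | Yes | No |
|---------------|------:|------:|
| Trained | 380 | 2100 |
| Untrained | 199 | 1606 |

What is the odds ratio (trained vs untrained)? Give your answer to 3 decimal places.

1.460

Cells: a = 380, b = 2100, c = 199, d = 1606.
OR = (a·d)/(b·c) = (380 × 1606) / (2100 × 199) = 610280 / 417900 = 1.46035
The odds of employment at 6 months are about 1.46 times as high in the trained group.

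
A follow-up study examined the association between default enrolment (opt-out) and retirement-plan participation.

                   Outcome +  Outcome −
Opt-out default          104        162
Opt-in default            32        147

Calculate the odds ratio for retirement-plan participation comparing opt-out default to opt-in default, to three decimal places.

Cells: a = 104, b = 162, c = 32, d = 147.
OR = (a·d)/(b·c) = (104 × 147) / (162 × 32) = 15288 / 5184 = 2.94907
The odds of retirement-plan participation are about 2.95 times as high in the opt-out default group.

2.949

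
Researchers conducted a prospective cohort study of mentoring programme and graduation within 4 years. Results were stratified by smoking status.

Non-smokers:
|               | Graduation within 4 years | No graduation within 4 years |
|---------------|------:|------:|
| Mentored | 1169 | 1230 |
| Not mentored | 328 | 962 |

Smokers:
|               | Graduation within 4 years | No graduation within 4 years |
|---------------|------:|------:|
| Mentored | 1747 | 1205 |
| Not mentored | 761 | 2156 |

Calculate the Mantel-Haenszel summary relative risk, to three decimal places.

2.142

RR_MH = Σ(aᵢ·n₀ᵢ/nᵢ) / Σ(cᵢ·n₁ᵢ/nᵢ), with n₁ᵢ = aᵢ+bᵢ (exposed), n₀ᵢ = cᵢ+dᵢ (unexposed), nᵢ = n₁ᵢ+n₀ᵢ.
Stratum 1 (Non-smokers): n₁ = 2399, n₀ = 1290, n = 3689; a·n₀/n = 1169·1290/3689 = 408.7856; c·n₁/n = 328·2399/3689 = 213.3022
Stratum 2 (Smokers): n₁ = 2952, n₀ = 2917, n = 5869; a·n₀/n = 1747·2917/5869 = 868.2909; c·n₁/n = 761·2952/5869 = 382.7691
RR_MH = (408.7856 + 868.2909) / (213.3022 + 382.7691) = 1277.0764 / 596.0714 = 2.14249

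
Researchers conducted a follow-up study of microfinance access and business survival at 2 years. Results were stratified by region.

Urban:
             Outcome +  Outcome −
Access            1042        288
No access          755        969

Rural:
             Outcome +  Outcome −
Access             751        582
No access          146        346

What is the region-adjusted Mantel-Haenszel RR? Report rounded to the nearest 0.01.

RR_MH = Σ(aᵢ·n₀ᵢ/nᵢ) / Σ(cᵢ·n₁ᵢ/nᵢ), with n₁ᵢ = aᵢ+bᵢ (exposed), n₀ᵢ = cᵢ+dᵢ (unexposed), nᵢ = n₁ᵢ+n₀ᵢ.
Stratum 1 (Urban): n₁ = 1330, n₀ = 1724, n = 3054; a·n₀/n = 1042·1724/3054 = 588.2148; c·n₁/n = 755·1330/3054 = 328.7983
Stratum 2 (Rural): n₁ = 1333, n₀ = 492, n = 1825; a·n₀/n = 751·492/1825 = 202.4614; c·n₁/n = 146·1333/1825 = 106.6400
RR_MH = (588.2148 + 202.4614) / (328.7983 + 106.6400) = 790.6762 / 435.4383 = 1.81582

1.82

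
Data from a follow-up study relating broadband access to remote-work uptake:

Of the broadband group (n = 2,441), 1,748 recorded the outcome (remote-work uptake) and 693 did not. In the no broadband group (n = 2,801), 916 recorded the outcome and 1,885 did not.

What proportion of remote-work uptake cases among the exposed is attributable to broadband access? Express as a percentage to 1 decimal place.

From the description: a = 1748, b = 693, c = 916, d = 1885.
Risk in exposed = 1748/2441 = 0.71610; risk in unexposed = 916/2801 = 0.32703.
RR = 0.71610/0.32703 = 2.18973
AR% = (RR − 1)/RR × 100 = (2.18973 − 1)/2.18973 × 100 = 54.3323%

54.3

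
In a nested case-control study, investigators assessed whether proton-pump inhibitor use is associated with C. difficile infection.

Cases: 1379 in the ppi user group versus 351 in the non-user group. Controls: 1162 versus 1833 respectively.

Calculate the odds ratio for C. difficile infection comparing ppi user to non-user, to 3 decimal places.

From the description: a = 1379, b = 1162, c = 351, d = 1833.
OR = (a·d)/(b·c) = (1379 × 1833) / (1162 × 351) = 2527707 / 407862 = 6.19746
The odds of C. difficile infection are about 6.20 times as high in the ppi user group.

6.197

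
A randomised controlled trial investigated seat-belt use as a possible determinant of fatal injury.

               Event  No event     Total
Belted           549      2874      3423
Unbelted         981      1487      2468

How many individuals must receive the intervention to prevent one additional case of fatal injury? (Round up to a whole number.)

5

Risk in treated group = 549/3423 = 0.16039; risk in control = 981/2468 = 0.39749.
Absolute risk reduction = 0.39749 − 0.16039 = 0.23710
NNT = 1 / ARR = 1 / 0.23710 = 4.218 → round up → 5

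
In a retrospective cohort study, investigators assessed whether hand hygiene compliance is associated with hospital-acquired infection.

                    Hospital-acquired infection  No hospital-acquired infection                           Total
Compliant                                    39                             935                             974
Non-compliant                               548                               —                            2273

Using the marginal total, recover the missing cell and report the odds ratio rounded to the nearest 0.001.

The missing cell is in the unexposed row: 2273 − 548 = 1725.
So a = 39, b = 935, c = 548, d = 1725.
OR = (a·d)/(b·c) = (39 × 1725) / (935 × 548) = 67275 / 512380 = 0.13130

0.131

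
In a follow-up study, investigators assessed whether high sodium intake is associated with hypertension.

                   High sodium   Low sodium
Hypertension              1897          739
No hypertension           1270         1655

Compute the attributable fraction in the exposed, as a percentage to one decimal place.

48.5

Reading the table with exposure as columns: a = 1897 (High sodium, case), b = 1270 (High sodium, non-case), c = 739 (Low sodium, case), d = 1655.
Risk in exposed = 1897/3167 = 0.59899; risk in unexposed = 739/2394 = 0.30869.
RR = 0.59899/0.30869 = 1.94043
AR% = (RR − 1)/RR × 100 = (1.94043 − 1)/1.94043 × 100 = 48.4651%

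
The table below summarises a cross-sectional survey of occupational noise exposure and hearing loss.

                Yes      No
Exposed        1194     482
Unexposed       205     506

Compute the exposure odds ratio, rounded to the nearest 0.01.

Cells: a = 1194, b = 482, c = 205, d = 506.
OR = (a·d)/(b·c) = (1194 × 506) / (482 × 205) = 604164 / 98810 = 6.11440
The odds of hearing loss are about 6.11 times as high in the exposed group.

6.11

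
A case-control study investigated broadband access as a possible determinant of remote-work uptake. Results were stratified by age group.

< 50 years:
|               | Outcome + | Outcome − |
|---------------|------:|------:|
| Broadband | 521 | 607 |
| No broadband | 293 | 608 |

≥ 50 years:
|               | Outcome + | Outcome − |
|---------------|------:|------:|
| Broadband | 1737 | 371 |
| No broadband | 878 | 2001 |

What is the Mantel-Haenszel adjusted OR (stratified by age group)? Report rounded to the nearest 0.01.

5.58

OR_MH = Σ(aᵢdᵢ/nᵢ) / Σ(bᵢcᵢ/nᵢ), where nᵢ is the stratum total.
Stratum 1 (< 50 years): n = 2029; a·d/n = 521·608/2029 = 156.1203; b·c/n = 607·293/2029 = 87.6545
Stratum 2 (≥ 50 years): n = 4987; a·d/n = 1737·2001/4987 = 696.9595; b·c/n = 371·878/4987 = 65.3174
OR_MH = (156.1203 + 696.9595) / (87.6545 + 65.3174) = 853.0798 / 152.9719 = 5.57671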